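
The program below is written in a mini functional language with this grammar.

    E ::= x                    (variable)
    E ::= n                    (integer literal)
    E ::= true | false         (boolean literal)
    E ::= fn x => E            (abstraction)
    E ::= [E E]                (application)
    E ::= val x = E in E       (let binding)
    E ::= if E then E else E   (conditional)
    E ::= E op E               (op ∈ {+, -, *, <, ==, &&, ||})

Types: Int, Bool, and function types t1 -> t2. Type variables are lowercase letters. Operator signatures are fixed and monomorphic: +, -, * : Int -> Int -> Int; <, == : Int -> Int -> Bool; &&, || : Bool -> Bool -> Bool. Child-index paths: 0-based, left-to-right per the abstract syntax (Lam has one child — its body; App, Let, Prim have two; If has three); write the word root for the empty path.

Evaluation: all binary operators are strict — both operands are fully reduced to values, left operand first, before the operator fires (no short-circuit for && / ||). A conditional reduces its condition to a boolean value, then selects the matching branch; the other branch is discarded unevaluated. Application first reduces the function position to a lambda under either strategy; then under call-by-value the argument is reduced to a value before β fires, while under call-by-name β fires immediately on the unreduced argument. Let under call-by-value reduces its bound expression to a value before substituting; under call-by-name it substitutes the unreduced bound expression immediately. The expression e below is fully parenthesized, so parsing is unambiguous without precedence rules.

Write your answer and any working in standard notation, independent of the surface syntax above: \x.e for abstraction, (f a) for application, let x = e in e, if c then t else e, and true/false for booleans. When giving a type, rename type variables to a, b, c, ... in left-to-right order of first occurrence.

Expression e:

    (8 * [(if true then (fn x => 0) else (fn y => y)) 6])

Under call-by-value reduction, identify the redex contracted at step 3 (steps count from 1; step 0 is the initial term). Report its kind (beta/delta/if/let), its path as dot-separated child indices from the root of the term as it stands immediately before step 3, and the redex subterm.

Trace:
step 0: (8 * ((if true then (\x.0) else (\y.y)) 6))
step 1: [if@1.0] (8 * ((\x.0) 6))
step 2: [beta@1] (8 * 0)
step 3: [delta@root] 0

Answer: delta at root : (8 * 0)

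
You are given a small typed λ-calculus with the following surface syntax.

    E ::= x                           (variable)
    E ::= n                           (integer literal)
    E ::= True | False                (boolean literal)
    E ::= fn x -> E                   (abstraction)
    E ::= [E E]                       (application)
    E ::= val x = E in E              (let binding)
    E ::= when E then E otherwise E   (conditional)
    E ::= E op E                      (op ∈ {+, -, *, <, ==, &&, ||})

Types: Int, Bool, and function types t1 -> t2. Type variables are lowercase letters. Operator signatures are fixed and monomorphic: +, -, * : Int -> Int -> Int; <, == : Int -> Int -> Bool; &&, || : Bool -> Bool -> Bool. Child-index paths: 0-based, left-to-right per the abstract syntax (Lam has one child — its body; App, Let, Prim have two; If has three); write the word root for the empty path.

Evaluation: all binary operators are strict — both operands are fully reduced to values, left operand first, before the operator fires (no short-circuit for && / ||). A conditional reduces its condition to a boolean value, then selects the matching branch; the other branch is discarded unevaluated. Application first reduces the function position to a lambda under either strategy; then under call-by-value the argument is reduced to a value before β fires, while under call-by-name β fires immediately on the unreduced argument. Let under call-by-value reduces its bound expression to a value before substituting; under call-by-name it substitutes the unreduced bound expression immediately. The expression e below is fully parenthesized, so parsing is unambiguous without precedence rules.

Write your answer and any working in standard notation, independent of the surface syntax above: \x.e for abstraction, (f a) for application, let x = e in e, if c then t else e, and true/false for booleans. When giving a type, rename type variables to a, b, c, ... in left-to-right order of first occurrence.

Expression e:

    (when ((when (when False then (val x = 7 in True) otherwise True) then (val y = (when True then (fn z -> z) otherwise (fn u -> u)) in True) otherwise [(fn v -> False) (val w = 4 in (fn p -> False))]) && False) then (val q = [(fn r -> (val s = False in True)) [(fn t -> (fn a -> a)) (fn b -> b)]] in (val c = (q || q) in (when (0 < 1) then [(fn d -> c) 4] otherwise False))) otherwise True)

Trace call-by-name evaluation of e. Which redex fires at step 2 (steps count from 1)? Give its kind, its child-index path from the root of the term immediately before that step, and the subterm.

Answer: if at 0.0 : (if true then (let y = (if true then (\z.z) else (\u.u)) in true) else ((\v.false) (let w = 4 in (\p.false))))

Working:
step 0: (if ((if (if false then (let x = 7 in true) else true) then (let y = (if true then (\z.z) else (\u.u)) in true) else ((\v.false) (let w = 4 in (\p.false)))) && false) then (let q = ((\r.(let s = false in true)) ((\t.(\a.a)) (\b.b))) in (let c = (q || q) in (if (0 < 1) then ((\d.c) 4) else false))) else true)
step 1: [if@0.0.0] (if ((if true then (let y = (if true then (\z.z) else (\u.u)) in true) else ((\v.false) (let w = 4 in (\p.false)))) && false) then (let q = ((\r.(let s = false in true)) ((\t.(\a.a)) (\b.b))) in (let c = (q || q) in (if (0 < 1) then ((\d.c) 4) else false))) else true)
step 2: [if@0.0] (if ((let y = (if true then (\z.z) else (\u.u)) in true) && false) then (let q = ((\r.(let s = false in true)) ((\t.(\a.a)) (\b.b))) in (let c = (q || q) in (if (0 < 1) then ((\d.c) 4) else false))) else true)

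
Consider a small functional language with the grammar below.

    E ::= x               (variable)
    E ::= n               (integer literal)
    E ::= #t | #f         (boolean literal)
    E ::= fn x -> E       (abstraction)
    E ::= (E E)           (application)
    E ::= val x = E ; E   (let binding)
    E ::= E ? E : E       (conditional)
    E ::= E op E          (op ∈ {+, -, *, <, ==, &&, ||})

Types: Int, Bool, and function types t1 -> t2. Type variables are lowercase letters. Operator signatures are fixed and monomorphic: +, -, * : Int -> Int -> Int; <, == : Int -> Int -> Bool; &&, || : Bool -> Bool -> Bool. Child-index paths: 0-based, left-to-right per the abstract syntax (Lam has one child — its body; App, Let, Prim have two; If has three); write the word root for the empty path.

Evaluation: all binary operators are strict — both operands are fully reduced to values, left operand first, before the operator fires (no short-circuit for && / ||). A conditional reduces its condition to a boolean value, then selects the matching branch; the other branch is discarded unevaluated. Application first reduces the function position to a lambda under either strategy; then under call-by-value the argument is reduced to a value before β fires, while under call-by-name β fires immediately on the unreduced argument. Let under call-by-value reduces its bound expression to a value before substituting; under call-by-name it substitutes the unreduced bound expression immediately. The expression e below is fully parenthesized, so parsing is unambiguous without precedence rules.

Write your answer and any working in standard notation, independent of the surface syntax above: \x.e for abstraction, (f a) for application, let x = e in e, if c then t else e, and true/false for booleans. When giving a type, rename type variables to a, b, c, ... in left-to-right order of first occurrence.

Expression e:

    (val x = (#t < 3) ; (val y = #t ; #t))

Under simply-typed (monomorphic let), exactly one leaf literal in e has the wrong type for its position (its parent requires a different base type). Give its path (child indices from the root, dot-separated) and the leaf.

Working:
  unify Bool ~ Int
  FAIL: mismatch Bool ~ Int

Answer: 0.0 : true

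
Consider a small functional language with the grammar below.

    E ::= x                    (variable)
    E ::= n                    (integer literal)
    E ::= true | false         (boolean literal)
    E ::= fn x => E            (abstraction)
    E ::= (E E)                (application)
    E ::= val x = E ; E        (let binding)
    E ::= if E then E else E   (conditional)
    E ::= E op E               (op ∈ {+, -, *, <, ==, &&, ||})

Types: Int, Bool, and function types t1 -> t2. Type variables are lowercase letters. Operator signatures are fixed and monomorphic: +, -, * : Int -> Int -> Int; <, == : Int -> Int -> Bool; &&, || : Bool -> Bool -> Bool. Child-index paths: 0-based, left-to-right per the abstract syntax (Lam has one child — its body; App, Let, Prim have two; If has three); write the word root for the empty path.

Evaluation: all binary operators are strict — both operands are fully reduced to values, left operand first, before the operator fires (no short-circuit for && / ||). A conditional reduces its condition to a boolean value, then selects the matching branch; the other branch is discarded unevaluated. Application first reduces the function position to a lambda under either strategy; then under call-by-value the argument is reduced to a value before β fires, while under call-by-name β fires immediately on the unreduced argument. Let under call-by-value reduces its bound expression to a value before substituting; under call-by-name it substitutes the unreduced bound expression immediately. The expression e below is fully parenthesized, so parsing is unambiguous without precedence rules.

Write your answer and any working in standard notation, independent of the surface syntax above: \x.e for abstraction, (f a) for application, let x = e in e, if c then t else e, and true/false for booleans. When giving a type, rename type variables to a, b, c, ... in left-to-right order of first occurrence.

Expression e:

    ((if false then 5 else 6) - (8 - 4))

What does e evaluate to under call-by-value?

Answer: 2

Working:
step 0: ((if false then 5 else 6) - (8 - 4))
step 1: [if@0] (6 - (8 - 4))
step 2: [delta@1] (6 - 4)
step 3: [delta@root] 2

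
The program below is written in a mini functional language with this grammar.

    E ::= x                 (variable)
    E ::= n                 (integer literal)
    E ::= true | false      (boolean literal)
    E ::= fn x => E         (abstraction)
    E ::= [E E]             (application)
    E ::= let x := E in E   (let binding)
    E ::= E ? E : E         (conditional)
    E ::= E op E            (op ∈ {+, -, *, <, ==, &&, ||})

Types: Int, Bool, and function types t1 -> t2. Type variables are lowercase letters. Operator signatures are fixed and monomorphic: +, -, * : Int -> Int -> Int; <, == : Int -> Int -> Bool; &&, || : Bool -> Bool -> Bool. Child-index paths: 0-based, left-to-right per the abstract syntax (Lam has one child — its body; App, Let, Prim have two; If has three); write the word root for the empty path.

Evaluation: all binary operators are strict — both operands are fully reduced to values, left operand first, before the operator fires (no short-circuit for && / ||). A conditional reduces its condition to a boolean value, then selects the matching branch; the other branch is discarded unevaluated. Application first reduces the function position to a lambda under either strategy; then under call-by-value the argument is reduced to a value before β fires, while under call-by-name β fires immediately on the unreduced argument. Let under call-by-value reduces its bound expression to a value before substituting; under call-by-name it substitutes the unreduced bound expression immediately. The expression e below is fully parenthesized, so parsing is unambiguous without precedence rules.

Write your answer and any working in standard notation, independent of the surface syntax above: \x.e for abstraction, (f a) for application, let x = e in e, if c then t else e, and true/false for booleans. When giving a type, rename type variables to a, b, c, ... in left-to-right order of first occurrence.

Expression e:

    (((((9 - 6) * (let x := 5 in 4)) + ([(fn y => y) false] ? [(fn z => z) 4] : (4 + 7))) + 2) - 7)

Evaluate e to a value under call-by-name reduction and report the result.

Derivation:
step 0: (((((9 - 6) * (let x = 5 in 4)) + (if ((\y.y) false) then ((\z.z) 4) else (4 + 7))) + 2) - 7)
step 1: [delta@0.0.0.0] ((((3 * (let x = 5 in 4)) + (if ((\y.y) false) then ((\z.z) 4) else (4 + 7))) + 2) - 7)
step 2: [let@0.0.0.1] ((((3 * 4) + (if ((\y.y) false) then ((\z.z) 4) else (4 + 7))) + 2) - 7)
step 3: [delta@0.0.0] (((12 + (if ((\y.y) false) then ((\z.z) 4) else (4 + 7))) + 2) - 7)
step 4: [beta@0.0.1.0] (((12 + (if false then ((\z.z) 4) else (4 + 7))) + 2) - 7)
step 5: [if@0.0.1] (((12 + (4 + 7)) + 2) - 7)
step 6: [delta@0.0.1] (((12 + 11) + 2) - 7)
step 7: [delta@0.0] ((23 + 2) - 7)
step 8: [delta@0] (25 - 7)
step 9: [delta@root] 18

Answer: 18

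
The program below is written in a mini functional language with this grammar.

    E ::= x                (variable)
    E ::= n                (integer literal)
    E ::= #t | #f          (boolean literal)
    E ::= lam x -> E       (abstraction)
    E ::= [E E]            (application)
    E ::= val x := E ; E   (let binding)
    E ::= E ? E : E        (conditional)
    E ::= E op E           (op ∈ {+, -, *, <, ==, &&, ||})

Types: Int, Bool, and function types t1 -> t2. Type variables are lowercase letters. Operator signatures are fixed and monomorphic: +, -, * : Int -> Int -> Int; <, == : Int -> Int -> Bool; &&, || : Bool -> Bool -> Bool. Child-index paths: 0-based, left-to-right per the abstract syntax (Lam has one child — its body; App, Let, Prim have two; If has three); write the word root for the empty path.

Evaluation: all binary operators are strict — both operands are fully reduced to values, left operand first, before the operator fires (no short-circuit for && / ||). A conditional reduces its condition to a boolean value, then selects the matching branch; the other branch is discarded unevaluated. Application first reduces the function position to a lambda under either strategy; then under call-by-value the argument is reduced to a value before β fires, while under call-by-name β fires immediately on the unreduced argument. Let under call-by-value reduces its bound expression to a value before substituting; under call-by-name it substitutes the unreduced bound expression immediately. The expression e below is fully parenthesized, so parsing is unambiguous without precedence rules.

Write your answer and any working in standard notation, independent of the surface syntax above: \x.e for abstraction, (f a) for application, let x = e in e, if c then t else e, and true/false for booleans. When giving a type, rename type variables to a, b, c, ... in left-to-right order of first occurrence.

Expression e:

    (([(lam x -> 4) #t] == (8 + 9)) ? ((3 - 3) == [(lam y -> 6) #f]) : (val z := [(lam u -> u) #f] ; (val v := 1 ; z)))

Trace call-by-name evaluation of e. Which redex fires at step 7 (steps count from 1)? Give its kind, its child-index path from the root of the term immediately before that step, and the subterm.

Trace:
step 0: (if (((\x.4) true) == (8 + 9)) then ((3 - 3) == ((\y.6) false)) else (let z = ((\u.u) false) in (let v = 1 in z)))
step 1: [beta@0.0] (if (4 == (8 + 9)) then ((3 - 3) == ((\y.6) false)) else (let z = ((\u.u) false) in (let v = 1 in z)))
step 2: [delta@0.1] (if (4 == 17) then ((3 - 3) == ((\y.6) false)) else (let z = ((\u.u) false) in (let v = 1 in z)))
step 3: [delta@0] (if false then ((3 - 3) == ((\y.6) false)) else (let z = ((\u.u) false) in (let v = 1 in z)))
step 4: [if@root] (let z = ((\u.u) false) in (let v = 1 in z))
step 5: [let@root] (let v = 1 in ((\u.u) false))
step 6: [let@root] ((\u.u) false)
step 7: [beta@root] false

Answer: beta at root : ((\u.u) false)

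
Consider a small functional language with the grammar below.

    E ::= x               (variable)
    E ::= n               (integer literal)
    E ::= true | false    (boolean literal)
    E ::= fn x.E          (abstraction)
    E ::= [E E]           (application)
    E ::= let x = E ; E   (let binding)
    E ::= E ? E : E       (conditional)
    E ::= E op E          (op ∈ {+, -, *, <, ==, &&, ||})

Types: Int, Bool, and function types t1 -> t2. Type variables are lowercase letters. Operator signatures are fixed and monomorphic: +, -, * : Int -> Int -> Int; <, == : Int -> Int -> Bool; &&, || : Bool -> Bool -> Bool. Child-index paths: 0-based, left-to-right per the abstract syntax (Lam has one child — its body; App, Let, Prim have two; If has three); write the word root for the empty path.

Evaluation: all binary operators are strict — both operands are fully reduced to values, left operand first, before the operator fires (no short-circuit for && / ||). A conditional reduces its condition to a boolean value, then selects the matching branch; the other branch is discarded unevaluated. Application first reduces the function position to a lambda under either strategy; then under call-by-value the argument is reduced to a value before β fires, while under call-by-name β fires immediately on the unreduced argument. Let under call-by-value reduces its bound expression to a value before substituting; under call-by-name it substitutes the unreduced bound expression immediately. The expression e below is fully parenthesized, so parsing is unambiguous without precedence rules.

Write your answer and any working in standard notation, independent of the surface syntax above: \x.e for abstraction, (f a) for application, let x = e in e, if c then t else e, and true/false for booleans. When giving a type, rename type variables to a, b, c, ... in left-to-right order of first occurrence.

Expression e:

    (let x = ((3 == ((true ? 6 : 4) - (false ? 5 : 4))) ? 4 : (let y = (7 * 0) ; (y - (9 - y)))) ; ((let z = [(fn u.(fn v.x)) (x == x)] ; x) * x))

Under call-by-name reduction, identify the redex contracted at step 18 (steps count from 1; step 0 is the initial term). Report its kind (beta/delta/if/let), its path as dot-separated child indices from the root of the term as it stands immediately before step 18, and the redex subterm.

Trace:
step 0: (let x = (if (3 == ((if true then 6 else 4) - (if false then 5 else 4))) then 4 else (let y = (7 * 0) in (y - (9 - y)))) in ((let z = ((\u.(\v.x)) (x == x)) in x) * x))
step 1: [let@root] ((let z = ((\u.(\v.(if (3 == ((if true then 6 else 4) - (if false then 5 else 4))) then 4 else (let y = (7 * 0) in (y - (9 - y)))))) ((if (3 == ((if true then 6 else 4) - (if false then 5 else 4))) then 4 else (let y = (7 * 0) in (y - (9 - y)))) == (if (3 == ((if true then 6 else 4) - (if false then 5 else 4))) then 4 else (let y = (7 * 0) in (y - (9 - y)))))) in (if (3 == ((if true then 6 else 4) - (if false then 5 else 4))) then 4 else (let y = (7 * 0) in (y - (9 - y))))) * (if (3 == ((if true then 6 else 4) - (if false then 5 else 4))) then 4 else (let y = (7 * 0) in (y - (9 - y)))))
step 2: [let@0] ((if (3 == ((if true then 6 else 4) - (if false then 5 else 4))) then 4 else (let y = (7 * 0) in (y - (9 - y)))) * (if (3 == ((if true then 6 else 4) - (if false then 5 else 4))) then 4 else (let y = (7 * 0) in (y - (9 - y)))))
step 3: [if@0.0.1.0] ((if (3 == (6 - (if false then 5 else 4))) then 4 else (let y = (7 * 0) in (y - (9 - y)))) * (if (3 == ((if true then 6 else 4) - (if false then 5 else 4))) then 4 else (let y = (7 * 0) in (y - (9 - y)))))
step 4: [if@0.0.1.1] ((if (3 == (6 - 4)) then 4 else (let y = (7 * 0) in (y - (9 - y)))) * (if (3 == ((if true then 6 else 4) - (if false then 5 else 4))) then 4 else (let y = (7 * 0) in (y - (9 - y)))))
step 5: [delta@0.0.1] ((if (3 == 2) then 4 else (let y = (7 * 0) in (y - (9 - y)))) * (if (3 == ((if true then 6 else 4) - (if false then 5 else 4))) then 4 else (let y = (7 * 0) in (y - (9 - y)))))
step 6: [delta@0.0] ((if false then 4 else (let y = (7 * 0) in (y - (9 - y)))) * (if (3 == ((if true then 6 else 4) - (if false then 5 else 4))) then 4 else (let y = (7 * 0) in (y - (9 - y)))))
step 7: [if@0] ((let y = (7 * 0) in (y - (9 - y))) * (if (3 == ((if true then 6 else 4) - (if false then 5 else 4))) then 4 else (let y = (7 * 0) in (y - (9 - y)))))
step 8: [let@0] (((7 * 0) - (9 - (7 * 0))) * (if (3 == ((if true then 6 else 4) - (if false then 5 else 4))) then 4 else (let y = (7 * 0) in (y - (9 - y)))))
step 9: [delta@0.0] ((0 - (9 - (7 * 0))) * (if (3 == ((if true then 6 else 4) - (if false then 5 else 4))) then 4 else (let y = (7 * 0) in (y - (9 - y)))))
step 10: [delta@0.1.1] ((0 - (9 - 0)) * (if (3 == ((if true then 6 else 4) - (if false then 5 else 4))) then 4 else (let y = (7 * 0) in (y - (9 - y)))))
step 11: [delta@0.1] ((0 - 9) * (if (3 == ((if true then 6 else 4) - (if false then 5 else 4))) then 4 else (let y = (7 * 0) in (y - (9 - y)))))
step 12: [delta@0] (-9 * (if (3 == ((if true then 6 else 4) - (if false then 5 else 4))) then 4 else (let y = (7 * 0) in (y - (9 - y)))))
step 13: [if@1.0.1.0] (-9 * (if (3 == (6 - (if false then 5 else 4))) then 4 else (let y = (7 * 0) in (y - (9 - y)))))
step 14: [if@1.0.1.1] (-9 * (if (3 == (6 - 4)) then 4 else (let y = (7 * 0) in (y - (9 - y)))))
step 15: [delta@1.0.1] (-9 * (if (3 == 2) then 4 else (let y = (7 * 0) in (y - (9 - y)))))
step 16: [delta@1.0] (-9 * (if false then 4 else (let y = (7 * 0) in (y - (9 - y)))))
step 17: [if@1] (-9 * (let y = (7 * 0) in (y - (9 - y))))
step 18: [let@1] (-9 * ((7 * 0) - (9 - (7 * 0))))

Answer: let at 1 : (let y = (7 * 0) in (y - (9 - y)))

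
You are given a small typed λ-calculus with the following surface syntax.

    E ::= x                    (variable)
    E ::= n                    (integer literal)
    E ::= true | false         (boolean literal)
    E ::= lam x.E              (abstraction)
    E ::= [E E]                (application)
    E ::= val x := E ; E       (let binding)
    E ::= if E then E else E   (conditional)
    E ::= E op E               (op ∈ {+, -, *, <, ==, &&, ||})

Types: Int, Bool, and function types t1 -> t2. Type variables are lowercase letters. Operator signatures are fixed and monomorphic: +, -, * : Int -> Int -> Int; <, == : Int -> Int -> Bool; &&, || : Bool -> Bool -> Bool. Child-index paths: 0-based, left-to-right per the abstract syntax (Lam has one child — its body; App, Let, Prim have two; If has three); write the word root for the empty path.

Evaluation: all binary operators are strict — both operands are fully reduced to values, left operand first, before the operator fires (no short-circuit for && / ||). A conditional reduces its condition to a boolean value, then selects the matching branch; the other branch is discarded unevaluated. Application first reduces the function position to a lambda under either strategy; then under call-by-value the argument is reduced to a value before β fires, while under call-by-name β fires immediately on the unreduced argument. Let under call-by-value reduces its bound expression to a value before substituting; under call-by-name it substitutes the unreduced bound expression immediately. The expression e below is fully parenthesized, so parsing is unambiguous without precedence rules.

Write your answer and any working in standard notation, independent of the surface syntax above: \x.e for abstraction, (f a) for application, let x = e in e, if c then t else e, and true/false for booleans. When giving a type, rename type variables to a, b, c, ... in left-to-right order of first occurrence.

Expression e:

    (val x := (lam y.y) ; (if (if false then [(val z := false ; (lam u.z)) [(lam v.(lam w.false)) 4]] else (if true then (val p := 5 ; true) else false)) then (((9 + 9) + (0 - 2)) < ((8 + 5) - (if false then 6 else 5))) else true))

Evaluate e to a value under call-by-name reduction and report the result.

Working:
step 0: (let x = (\y.y) in (if (if false then ((let z = false in (\u.z)) ((\v.(\w.false)) 4)) else (if true then (let p = 5 in true) else false)) then (((9 + 9) + (0 - 2)) < ((8 + 5) - (if false then 6 else 5))) else true))
step 1: [let@root] (if (if false then ((let z = false in (\u.z)) ((\v.(\w.false)) 4)) else (if true then (let p = 5 in true) else false)) then (((9 + 9) + (0 - 2)) < ((8 + 5) - (if false then 6 else 5))) else true)
step 2: [if@0] (if (if true then (let p = 5 in true) else false) then (((9 + 9) + (0 - 2)) < ((8 + 5) - (if false then 6 else 5))) else true)
step 3: [if@0] (if (let p = 5 in true) then (((9 + 9) + (0 - 2)) < ((8 + 5) - (if false then 6 else 5))) else true)
step 4: [let@0] (if true then (((9 + 9) + (0 - 2)) < ((8 + 5) - (if false then 6 else 5))) else true)
step 5: [if@root] (((9 + 9) + (0 - 2)) < ((8 + 5) - (if false then 6 else 5)))
step 6: [delta@0.0] ((18 + (0 - 2)) < ((8 + 5) - (if false then 6 else 5)))
step 7: [delta@0.1] ((18 + -2) < ((8 + 5) - (if false then 6 else 5)))
step 8: [delta@0] (16 < ((8 + 5) - (if false then 6 else 5)))
step 9: [delta@1.0] (16 < (13 - (if false then 6 else 5)))
step 10: [if@1.1] (16 < (13 - 5))
step 11: [delta@1] (16 < 8)
step 12: [delta@root] false

Answer: false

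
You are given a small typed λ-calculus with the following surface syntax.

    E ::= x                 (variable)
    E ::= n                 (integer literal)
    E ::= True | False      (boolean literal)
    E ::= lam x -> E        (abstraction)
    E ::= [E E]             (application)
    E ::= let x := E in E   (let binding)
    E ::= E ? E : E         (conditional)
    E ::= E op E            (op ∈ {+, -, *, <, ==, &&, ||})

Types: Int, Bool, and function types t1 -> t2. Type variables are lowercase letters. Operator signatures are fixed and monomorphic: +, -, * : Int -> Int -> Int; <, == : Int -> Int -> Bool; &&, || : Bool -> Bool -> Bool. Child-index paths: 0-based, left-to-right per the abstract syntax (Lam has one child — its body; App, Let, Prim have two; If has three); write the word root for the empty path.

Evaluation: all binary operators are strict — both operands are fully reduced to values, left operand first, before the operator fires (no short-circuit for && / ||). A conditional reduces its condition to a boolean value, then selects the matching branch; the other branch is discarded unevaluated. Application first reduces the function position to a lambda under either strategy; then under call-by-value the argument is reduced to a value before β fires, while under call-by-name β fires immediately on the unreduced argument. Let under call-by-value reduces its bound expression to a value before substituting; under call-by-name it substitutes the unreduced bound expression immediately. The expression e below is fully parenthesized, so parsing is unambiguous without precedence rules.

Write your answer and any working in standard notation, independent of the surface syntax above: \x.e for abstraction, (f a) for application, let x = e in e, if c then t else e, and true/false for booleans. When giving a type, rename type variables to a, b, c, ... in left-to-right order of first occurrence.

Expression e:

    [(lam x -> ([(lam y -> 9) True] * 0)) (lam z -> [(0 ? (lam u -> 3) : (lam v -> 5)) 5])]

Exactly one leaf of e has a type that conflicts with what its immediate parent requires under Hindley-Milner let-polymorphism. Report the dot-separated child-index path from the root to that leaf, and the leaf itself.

Answer: 1.0.0.0 : 0

Working:
\y._ : b -> Int
  unify b -> Int ~ Bool -> c
  unify b ~ Bool
  unify Int ~ c
_ _ : Int
  unify Int ~ Int
  unify Int ~ Int
\x._ : a -> Int
  unify Int ~ Bool
  FAIL: mismatch Int ~ Bool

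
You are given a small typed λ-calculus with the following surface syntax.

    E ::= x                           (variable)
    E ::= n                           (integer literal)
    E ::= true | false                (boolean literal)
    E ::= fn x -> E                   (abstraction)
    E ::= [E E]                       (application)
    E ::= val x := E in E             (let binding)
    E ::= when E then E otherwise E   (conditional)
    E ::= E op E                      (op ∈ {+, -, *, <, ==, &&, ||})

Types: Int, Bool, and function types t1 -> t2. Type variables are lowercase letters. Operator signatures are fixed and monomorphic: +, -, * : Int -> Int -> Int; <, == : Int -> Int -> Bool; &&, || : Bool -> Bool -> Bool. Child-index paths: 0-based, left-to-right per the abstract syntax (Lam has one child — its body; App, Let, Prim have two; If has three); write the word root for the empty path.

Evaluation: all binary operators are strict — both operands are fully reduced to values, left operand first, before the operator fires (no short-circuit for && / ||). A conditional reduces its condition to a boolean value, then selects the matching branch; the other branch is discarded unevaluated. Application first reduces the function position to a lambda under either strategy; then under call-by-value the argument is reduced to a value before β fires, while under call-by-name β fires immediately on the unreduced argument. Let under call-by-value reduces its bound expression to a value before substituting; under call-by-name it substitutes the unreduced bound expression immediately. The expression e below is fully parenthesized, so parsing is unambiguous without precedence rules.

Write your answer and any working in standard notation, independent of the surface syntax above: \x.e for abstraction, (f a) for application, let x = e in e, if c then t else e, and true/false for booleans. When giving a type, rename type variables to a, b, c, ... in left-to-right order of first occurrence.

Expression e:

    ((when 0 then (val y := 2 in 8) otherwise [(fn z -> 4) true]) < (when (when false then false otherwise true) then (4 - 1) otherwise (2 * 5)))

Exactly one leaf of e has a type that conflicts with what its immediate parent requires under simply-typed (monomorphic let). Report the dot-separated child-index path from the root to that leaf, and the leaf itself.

Trace:
  unify Int ~ Bool
  FAIL: mismatch Int ~ Bool

Answer: 0.0 : 0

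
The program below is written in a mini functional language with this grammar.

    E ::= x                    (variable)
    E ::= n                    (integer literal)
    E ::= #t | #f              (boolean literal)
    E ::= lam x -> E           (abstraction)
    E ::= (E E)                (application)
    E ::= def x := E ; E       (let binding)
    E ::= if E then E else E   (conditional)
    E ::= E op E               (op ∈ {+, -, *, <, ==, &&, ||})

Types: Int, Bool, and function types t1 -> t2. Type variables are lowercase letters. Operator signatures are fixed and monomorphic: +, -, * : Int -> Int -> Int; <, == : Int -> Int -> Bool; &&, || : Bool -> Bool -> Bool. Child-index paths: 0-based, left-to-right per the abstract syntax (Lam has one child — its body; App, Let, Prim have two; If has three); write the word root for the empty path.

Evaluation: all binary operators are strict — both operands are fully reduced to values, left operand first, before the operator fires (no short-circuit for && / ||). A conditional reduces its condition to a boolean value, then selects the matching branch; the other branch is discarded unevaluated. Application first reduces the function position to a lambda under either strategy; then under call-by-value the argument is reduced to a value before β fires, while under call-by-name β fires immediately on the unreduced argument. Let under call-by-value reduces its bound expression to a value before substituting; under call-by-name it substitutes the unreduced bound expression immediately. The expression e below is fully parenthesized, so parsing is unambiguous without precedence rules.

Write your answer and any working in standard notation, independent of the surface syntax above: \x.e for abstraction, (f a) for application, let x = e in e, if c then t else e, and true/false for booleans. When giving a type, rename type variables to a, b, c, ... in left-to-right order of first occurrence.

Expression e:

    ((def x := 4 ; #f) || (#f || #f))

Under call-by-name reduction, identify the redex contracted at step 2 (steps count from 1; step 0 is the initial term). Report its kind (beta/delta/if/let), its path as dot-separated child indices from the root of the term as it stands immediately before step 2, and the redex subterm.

Derivation:
step 0: ((let x = 4 in false) || (false || false))
step 1: [let@0] (false || (false || false))
step 2: [delta@1] (false || false)

Answer: delta at 1 : (false || false)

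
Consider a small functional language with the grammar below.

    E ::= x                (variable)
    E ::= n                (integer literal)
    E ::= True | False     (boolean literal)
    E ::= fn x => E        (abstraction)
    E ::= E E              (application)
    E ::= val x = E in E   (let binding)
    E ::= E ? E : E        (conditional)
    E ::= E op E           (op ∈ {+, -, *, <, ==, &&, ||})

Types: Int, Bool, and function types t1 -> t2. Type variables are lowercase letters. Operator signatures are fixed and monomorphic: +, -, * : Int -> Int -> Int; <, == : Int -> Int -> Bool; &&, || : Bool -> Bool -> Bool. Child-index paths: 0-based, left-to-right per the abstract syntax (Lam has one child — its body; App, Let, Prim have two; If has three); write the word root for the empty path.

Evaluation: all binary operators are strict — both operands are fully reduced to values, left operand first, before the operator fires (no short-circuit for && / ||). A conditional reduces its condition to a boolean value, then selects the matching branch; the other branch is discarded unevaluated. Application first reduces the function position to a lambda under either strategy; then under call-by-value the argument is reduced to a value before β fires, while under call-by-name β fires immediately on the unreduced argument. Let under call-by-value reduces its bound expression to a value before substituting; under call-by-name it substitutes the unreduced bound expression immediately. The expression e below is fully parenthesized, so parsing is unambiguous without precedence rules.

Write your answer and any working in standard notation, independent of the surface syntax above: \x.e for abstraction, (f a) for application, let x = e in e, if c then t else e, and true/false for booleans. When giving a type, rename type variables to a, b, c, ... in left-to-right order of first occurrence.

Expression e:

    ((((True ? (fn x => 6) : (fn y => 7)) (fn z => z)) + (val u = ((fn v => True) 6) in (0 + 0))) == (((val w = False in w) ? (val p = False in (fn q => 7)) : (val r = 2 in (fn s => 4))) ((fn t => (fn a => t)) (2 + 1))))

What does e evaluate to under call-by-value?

Answer: false

Derivation:
step 0: ((((if true then (\x.6) else (\y.7)) (\z.z)) + (let u = ((\v.true) 6) in (0 + 0))) == ((if (let w = false in w) then (let p = false in (\q.7)) else (let r = 2 in (\s.4))) ((\t.(\a.t)) (2 + 1))))
step 1: [if@0.0.0] ((((\x.6) (\z.z)) + (let u = ((\v.true) 6) in (0 + 0))) == ((if (let w = false in w) then (let p = false in (\q.7)) else (let r = 2 in (\s.4))) ((\t.(\a.t)) (2 + 1))))
step 2: [beta@0.0] ((6 + (let u = ((\v.true) 6) in (0 + 0))) == ((if (let w = false in w) then (let p = false in (\q.7)) else (let r = 2 in (\s.4))) ((\t.(\a.t)) (2 + 1))))
step 3: [beta@0.1.0] ((6 + (let u = true in (0 + 0))) == ((if (let w = false in w) then (let p = false in (\q.7)) else (let r = 2 in (\s.4))) ((\t.(\a.t)) (2 + 1))))
step 4: [let@0.1] ((6 + (0 + 0)) == ((if (let w = false in w) then (let p = false in (\q.7)) else (let r = 2 in (\s.4))) ((\t.(\a.t)) (2 + 1))))
step 5: [delta@0.1] ((6 + 0) == ((if (let w = false in w) then (let p = false in (\q.7)) else (let r = 2 in (\s.4))) ((\t.(\a.t)) (2 + 1))))
step 6: [delta@0] (6 == ((if (let w = false in w) then (let p = false in (\q.7)) else (let r = 2 in (\s.4))) ((\t.(\a.t)) (2 + 1))))
step 7: [let@1.0.0] (6 == ((if false then (let p = false in (\q.7)) else (let r = 2 in (\s.4))) ((\t.(\a.t)) (2 + 1))))
step 8: [if@1.0] (6 == ((let r = 2 in (\s.4)) ((\t.(\a.t)) (2 + 1))))
step 9: [let@1.0] (6 == ((\s.4) ((\t.(\a.t)) (2 + 1))))
step 10: [delta@1.1.1] (6 == ((\s.4) ((\t.(\a.t)) 3)))
step 11: [beta@1.1] (6 == ((\s.4) (\a.3)))
step 12: [beta@1] (6 == 4)
step 13: [delta@root] false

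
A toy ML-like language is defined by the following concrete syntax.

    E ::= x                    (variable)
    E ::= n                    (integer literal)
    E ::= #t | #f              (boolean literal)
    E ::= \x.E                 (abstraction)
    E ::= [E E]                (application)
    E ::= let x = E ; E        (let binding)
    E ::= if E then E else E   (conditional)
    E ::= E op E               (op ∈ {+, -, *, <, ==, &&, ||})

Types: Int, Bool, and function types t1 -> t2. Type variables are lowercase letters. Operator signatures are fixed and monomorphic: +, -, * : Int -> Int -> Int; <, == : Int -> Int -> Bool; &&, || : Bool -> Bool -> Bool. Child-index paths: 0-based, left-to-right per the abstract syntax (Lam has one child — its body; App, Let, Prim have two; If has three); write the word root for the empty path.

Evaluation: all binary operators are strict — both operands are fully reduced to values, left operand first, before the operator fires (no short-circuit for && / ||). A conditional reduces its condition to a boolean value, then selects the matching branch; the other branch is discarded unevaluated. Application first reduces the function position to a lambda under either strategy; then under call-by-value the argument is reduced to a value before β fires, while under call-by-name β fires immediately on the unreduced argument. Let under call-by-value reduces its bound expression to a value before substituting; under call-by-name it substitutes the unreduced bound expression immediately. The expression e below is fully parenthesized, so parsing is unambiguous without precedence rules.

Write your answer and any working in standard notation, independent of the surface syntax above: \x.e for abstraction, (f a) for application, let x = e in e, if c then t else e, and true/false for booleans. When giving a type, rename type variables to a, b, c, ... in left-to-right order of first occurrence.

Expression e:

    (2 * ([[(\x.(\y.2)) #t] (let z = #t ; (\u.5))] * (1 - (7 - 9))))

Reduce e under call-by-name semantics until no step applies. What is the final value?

Trace:
step 0: (2 * ((((\x.(\y.2)) true) (let z = true in (\u.5))) * (1 - (7 - 9))))
step 1: [beta@1.0.0] (2 * (((\y.2) (let z = true in (\u.5))) * (1 - (7 - 9))))
step 2: [beta@1.0] (2 * (2 * (1 - (7 - 9))))
step 3: [delta@1.1.1] (2 * (2 * (1 - -2)))
step 4: [delta@1.1] (2 * (2 * 3))
step 5: [delta@1] (2 * 6)
step 6: [delta@root] 12

Answer: 12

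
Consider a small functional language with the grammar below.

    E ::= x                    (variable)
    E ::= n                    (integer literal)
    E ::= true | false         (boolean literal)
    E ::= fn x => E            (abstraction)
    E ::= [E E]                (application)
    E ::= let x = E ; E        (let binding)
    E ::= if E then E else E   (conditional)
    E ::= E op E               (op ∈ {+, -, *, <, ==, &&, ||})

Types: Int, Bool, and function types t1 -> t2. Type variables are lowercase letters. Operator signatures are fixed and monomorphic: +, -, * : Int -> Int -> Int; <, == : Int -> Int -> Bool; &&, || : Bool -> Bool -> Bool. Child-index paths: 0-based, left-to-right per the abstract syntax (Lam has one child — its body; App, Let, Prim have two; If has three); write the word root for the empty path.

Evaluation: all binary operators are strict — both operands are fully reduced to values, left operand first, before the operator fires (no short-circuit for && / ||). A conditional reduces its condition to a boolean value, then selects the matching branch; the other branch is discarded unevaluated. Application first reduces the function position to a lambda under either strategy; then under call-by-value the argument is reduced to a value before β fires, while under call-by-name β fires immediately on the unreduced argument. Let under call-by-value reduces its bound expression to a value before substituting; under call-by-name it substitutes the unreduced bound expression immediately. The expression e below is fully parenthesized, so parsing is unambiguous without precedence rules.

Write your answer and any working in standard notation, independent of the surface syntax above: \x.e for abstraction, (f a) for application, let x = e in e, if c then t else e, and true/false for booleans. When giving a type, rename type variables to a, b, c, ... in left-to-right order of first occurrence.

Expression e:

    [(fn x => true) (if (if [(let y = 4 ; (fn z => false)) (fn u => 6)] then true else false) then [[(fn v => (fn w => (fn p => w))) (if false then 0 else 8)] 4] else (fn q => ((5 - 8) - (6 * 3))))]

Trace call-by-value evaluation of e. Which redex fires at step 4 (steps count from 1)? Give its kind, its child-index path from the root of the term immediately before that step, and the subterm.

Answer: if at 1 : (if false then (((\v.(\w.(\p.w))) (if false then 0 else 8)) 4) else (\q.((5 - 8) - (6 * 3))))

Trace:
step 0: ((\x.true) (if (if ((let y = 4 in (\z.false)) (\u.6)) then true else false) then (((\v.(\w.(\p.w))) (if false then 0 else 8)) 4) else (\q.((5 - 8) - (6 * 3)))))
step 1: [let@1.0.0.0] ((\x.true) (if (if ((\z.false) (\u.6)) then true else false) then (((\v.(\w.(\p.w))) (if false then 0 else 8)) 4) else (\q.((5 - 8) - (6 * 3)))))
step 2: [beta@1.0.0] ((\x.true) (if (if false then true else false) then (((\v.(\w.(\p.w))) (if false then 0 else 8)) 4) else (\q.((5 - 8) - (6 * 3)))))
step 3: [if@1.0] ((\x.true) (if false then (((\v.(\w.(\p.w))) (if false then 0 else 8)) 4) else (\q.((5 - 8) - (6 * 3)))))
step 4: [if@1] ((\x.true) (\q.((5 - 8) - (6 * 3))))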